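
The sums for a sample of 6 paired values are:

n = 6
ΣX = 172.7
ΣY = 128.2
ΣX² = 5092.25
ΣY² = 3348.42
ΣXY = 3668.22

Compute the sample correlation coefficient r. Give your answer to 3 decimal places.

r = (nΣXY − ΣXΣY) / √[(nΣX² − (ΣX)²)(nΣY² − (ΣY)²)]
Numerator: 6×3668.22 − 172.7×128.2 = -130.82
Denominator: √[(30553.5 − 29825.29)(20090.52 − 16435.24)] = √[728.21 × 3655.28] = 1631.5059
r = -130.82 / 1631.5059 ≈ -0.080

-0.080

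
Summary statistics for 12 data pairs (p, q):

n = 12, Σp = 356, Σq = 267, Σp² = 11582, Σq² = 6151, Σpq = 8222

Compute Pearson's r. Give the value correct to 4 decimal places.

0.6498

r = (nΣpq − ΣpΣq) / √[(nΣp² − (Σp)²)(nΣq² − (Σq)²)]
Numerator: 12×8222 − 356×267 = 3612
Denominator: √[(138984 − 126736)(73812 − 71289)] = √[12248 × 2523] = 5558.9301
r = 3612 / 5558.9301 ≈ 0.6498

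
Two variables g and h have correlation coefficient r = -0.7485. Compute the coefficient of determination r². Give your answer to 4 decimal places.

0.5603

r² = (-0.7485)² = 0.5603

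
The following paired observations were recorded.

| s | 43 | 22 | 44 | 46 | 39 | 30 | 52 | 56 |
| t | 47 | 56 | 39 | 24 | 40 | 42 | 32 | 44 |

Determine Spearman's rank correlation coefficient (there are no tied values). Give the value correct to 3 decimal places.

Rank s: 4, 1, 5, 6, 3, 2, 7, 8
Rank t: 7, 8, 3, 1, 4, 5, 2, 6
d = rank(s) − rank(t): -3, -7, 2, 5, -1, -3, 5, 2; Σd² = 126
ρ = 1 − 6Σd² / [n(n²−1)] = 1 − 6×126 / (8×63) = 1 − 756/504 ≈ -0.500

-0.500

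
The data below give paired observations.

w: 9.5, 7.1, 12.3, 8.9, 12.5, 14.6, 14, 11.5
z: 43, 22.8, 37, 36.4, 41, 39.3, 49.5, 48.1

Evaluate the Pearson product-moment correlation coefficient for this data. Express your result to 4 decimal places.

0.6525

n = 8, Σw = 90.4, Σz = 317.1, Σw² = 1068.82, Σz² = 13052.15, Σwz = 3681.87
nΣwz − ΣwΣz = 29454.96 − 28665.84 = 789.12
nΣw² − (Σw)² = 8550.56 − 8172.16 = 378.4; nΣz² − (Σz)² = 104417.2 − 100552.41 = 3864.79
r = 789.12 / √(378.4 × 3864.79) = 789.12 / 1209.3124 ≈ 0.6525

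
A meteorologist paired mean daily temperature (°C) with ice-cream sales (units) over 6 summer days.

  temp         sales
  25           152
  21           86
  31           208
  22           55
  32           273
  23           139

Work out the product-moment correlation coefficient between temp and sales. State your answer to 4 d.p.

0.9385

n = 6, Σx = 154, Σy = 913, Σx² = 4064, Σy² = 170639, Σxy = 25197
nΣxy − ΣxΣy = 151182 − 140602 = 10580
nΣx² − (Σx)² = 24384 − 23716 = 668; nΣy² − (Σy)² = 1023834 − 833569 = 190265
r = 10580 / √(668 × 190265) = 10580 / 11273.7314 ≈ 0.9385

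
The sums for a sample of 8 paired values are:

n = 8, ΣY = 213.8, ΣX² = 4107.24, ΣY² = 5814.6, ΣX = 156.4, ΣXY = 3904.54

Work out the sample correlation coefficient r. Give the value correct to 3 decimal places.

-0.846

r = (nΣXY − ΣXΣY) / √[(nΣX² − (ΣX)²)(nΣY² − (ΣY)²)]
Numerator: 8×3904.54 − 156.4×213.8 = -2202
Denominator: √[(32857.92 − 24460.96)(46516.8 − 45710.44)] = √[8396.96 × 806.36] = 2602.1093
r = -2202 / 2602.1093 ≈ -0.846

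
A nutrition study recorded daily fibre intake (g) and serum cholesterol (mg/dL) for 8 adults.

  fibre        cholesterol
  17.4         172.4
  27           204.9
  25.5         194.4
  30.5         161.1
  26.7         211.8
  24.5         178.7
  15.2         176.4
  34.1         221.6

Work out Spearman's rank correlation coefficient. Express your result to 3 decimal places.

0.452

Rank fibre: 2, 6, 4, 7, 5, 3, 1, 8
Rank cholesterol: 2, 6, 5, 1, 7, 4, 3, 8
d = rank(fibre) − rank(cholesterol): 0, 0, -1, 6, -2, -1, -2, 0; Σd² = 46
ρ = 1 − 6Σd² / [n(n²−1)] = 1 − 6×46 / (8×63) = 1 − 276/504 ≈ 0.452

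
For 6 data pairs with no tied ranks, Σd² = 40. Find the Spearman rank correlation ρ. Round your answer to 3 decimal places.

ρ = 1 − 6Σd² / [n(n²−1)] = 1 − 6×40 / (6×35)
  = 1 − 240/210 = 1 − 1.1429 ≈ -0.143

-0.143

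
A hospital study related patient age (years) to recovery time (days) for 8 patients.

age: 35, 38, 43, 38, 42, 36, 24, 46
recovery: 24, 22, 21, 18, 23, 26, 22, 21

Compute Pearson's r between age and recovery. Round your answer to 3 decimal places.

-0.206

n = 8, Σx = 302, Σy = 177, Σx² = 11714, Σy² = 3955, Σxy = 6659
nΣxy − ΣxΣy = 53272 − 53454 = -182
nΣx² − (Σx)² = 93712 − 91204 = 2508; nΣy² − (Σy)² = 31640 − 31329 = 311
r = -182 / √(2508 × 311) = -182 / 883.1693 ≈ -0.206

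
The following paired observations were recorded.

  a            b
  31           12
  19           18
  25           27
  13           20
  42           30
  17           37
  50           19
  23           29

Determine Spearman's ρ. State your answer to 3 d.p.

-0.190

Rank a: 6, 3, 5, 1, 7, 2, 8, 4
Rank b: 1, 2, 5, 4, 7, 8, 3, 6
d = rank(a) − rank(b): 5, 1, 0, -3, 0, -6, 5, -2; Σd² = 100
ρ = 1 − 6Σd² / [n(n²−1)] = 1 − 6×100 / (8×63) = 1 − 600/504 ≈ -0.190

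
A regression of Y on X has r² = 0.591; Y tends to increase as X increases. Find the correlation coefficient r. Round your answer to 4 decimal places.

0.7688

|r| = √0.591 = 0.7688
The association is positive, so r = 0.7688.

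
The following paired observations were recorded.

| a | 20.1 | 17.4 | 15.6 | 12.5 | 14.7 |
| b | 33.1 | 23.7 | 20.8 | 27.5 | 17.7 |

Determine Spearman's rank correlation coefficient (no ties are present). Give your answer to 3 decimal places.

0.400

Rank a: 5, 4, 3, 1, 2
Rank b: 5, 3, 2, 4, 1
d = rank(a) − rank(b): 0, 1, 1, -3, 1; Σd² = 12
ρ = 1 − 6Σd² / [n(n²−1)] = 1 − 6×12 / (5×24) = 1 − 72/120 ≈ 0.400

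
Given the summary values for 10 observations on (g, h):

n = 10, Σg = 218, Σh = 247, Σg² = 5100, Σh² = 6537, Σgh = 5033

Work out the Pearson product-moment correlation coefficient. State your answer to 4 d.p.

r = (nΣgh − ΣgΣh) / √[(nΣg² − (Σg)²)(nΣh² − (Σh)²)]
Numerator: 10×5033 − 218×247 = -3516
Denominator: √[(51000 − 47524)(65370 − 61009)] = √[3476 × 4361] = 3893.4350
r = -3516 / 3893.4350 ≈ -0.9031

-0.9031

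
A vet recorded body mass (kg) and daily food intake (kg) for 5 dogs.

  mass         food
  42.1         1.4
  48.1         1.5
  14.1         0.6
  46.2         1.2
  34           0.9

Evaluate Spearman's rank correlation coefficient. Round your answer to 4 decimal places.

Rank mass: 3, 5, 1, 4, 2
Rank food: 4, 5, 1, 3, 2
d = rank(mass) − rank(food): -1, 0, 0, 1, 0; Σd² = 2
ρ = 1 − 6Σd² / [n(n²−1)] = 1 − 6×2 / (5×24) = 1 − 12/120 ≈ 0.9000

0.9000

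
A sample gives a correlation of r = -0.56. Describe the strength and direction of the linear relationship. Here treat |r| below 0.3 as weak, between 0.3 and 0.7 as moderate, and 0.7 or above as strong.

r = -0.56 < 0 so the relationship is negative.
|r| = 0.56, which falls in the moderate range.

moderate negative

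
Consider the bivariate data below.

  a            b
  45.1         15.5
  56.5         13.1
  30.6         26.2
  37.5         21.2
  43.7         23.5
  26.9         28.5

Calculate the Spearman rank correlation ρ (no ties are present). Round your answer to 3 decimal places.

-0.943

Rank a: 5, 6, 2, 3, 4, 1
Rank b: 2, 1, 5, 3, 4, 6
d = rank(a) − rank(b): 3, 5, -3, 0, 0, -5; Σd² = 68
ρ = 1 − 6Σd² / [n(n²−1)] = 1 − 6×68 / (6×35) = 1 − 408/210 ≈ -0.943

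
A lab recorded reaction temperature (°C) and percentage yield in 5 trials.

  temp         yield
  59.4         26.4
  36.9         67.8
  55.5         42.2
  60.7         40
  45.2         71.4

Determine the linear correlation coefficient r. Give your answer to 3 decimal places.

n = 5, Σx = 257.7, Σy = 247.8, Σx² = 13697.75, Σy² = 13772.6, Σxy = 12067.36
nΣxy − ΣxΣy = 60336.8 − 63858.06 = -3521.26
nΣx² − (Σx)² = 68488.75 − 66409.29 = 2079.46; nΣy² − (Σy)² = 68863 − 61404.84 = 7458.16
r = -3521.26 / √(2079.46 × 7458.16) = -3521.26 / 3938.1398 ≈ -0.894

-0.894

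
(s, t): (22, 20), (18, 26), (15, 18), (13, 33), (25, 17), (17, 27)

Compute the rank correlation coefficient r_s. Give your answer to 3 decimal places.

Rank s: 5, 4, 2, 1, 6, 3
Rank t: 3, 4, 2, 6, 1, 5
d = rank(s) − rank(t): 2, 0, 0, -5, 5, -2; Σd² = 58
ρ = 1 − 6Σd² / [n(n²−1)] = 1 − 6×58 / (6×35) = 1 − 348/210 ≈ -0.657

-0.657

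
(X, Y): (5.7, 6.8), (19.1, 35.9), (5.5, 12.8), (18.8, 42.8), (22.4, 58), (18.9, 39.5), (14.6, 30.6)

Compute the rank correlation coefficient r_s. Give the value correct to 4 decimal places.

Rank X: 2, 6, 1, 4, 7, 5, 3
Rank Y: 1, 4, 2, 6, 7, 5, 3
d = rank(X) − rank(Y): 1, 2, -1, -2, 0, 0, 0; Σd² = 10
ρ = 1 − 6Σd² / [n(n²−1)] = 1 − 6×10 / (7×48) = 1 − 60/336 ≈ 0.8214

0.8214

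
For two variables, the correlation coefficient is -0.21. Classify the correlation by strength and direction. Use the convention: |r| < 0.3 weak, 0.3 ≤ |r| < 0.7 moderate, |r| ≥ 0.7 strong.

r = -0.21 < 0 so the relationship is negative.
|r| = 0.21, which falls in the weak range.

weak negative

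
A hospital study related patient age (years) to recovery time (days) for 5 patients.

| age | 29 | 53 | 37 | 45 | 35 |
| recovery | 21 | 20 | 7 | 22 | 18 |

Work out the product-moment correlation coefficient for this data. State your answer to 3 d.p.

n = 5, Σx = 199, Σy = 88, Σx² = 8269, Σy² = 1698, Σxy = 3548
nΣxy − ΣxΣy = 17740 − 17512 = 228
nΣx² − (Σx)² = 41345 − 39601 = 1744; nΣy² − (Σy)² = 8490 − 7744 = 746
r = 228 / √(1744 × 746) = 228 / 1140.6244 ≈ 0.200

0.200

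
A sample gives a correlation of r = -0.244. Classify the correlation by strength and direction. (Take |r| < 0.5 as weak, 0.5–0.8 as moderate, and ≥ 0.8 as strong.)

r = -0.244 < 0 so the relationship is negative.
|r| = 0.244, which falls in the weak range.

weak negative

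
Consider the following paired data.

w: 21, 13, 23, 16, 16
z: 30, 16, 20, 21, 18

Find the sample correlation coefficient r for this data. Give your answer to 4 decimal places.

n = 5, Σw = 89, Σz = 105, Σw² = 1651, Σz² = 2321, Σwz = 1922
nΣwz − ΣwΣz = 9610 − 9345 = 265
nΣw² − (Σw)² = 8255 − 7921 = 334; nΣz² − (Σz)² = 11605 − 11025 = 580
r = 265 / √(334 × 580) = 265 / 440.1363 ≈ 0.6021

0.6021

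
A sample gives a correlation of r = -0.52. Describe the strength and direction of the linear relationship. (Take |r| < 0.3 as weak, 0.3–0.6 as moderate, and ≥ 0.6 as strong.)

r = -0.52 < 0 so the relationship is negative.
|r| = 0.52, which falls in the moderate range.

moderate negative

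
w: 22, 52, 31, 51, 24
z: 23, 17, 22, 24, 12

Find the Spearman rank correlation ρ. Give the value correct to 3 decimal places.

Rank w: 1, 5, 3, 4, 2
Rank z: 4, 2, 3, 5, 1
d = rank(w) − rank(z): -3, 3, 0, -1, 1; Σd² = 20
ρ = 1 − 6Σd² / [n(n²−1)] = 1 − 6×20 / (5×24) = 1 − 120/120 ≈ 0.000

0.000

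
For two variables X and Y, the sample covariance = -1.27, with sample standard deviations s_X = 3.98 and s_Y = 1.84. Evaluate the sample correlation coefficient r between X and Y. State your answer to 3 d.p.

r = Cov(X,Y) / (s_X · s_Y) = -1.27 / (3.98 × 1.84)
  = -1.27 / 7.3232 ≈ -0.173

-0.173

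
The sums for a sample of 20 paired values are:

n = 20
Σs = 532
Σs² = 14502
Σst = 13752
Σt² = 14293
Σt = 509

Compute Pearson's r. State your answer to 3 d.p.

r = (nΣst − ΣsΣt) / √[(nΣs² − (Σs)²)(nΣt² − (Σt)²)]
Numerator: 20×13752 − 532×509 = 4252
Denominator: √[(290040 − 283024)(285860 − 259081)] = √[7016 × 26779] = 13706.9860
r = 4252 / 13706.9860 ≈ 0.310

0.310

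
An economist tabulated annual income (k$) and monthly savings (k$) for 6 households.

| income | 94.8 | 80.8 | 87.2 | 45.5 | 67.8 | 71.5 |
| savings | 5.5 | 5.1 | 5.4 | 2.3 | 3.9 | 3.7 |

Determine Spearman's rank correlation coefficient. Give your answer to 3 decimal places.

0.943

Rank income: 6, 4, 5, 1, 2, 3
Rank savings: 6, 4, 5, 1, 3, 2
d = rank(income) − rank(savings): 0, 0, 0, 0, -1, 1; Σd² = 2
ρ = 1 − 6Σd² / [n(n²−1)] = 1 − 6×2 / (6×35) = 1 − 12/210 ≈ 0.943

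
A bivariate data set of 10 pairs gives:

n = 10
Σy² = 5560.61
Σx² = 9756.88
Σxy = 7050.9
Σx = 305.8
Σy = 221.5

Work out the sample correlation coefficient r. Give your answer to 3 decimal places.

r = (nΣxy − ΣxΣy) / √[(nΣx² − (Σx)²)(nΣy² − (Σy)²)]
Numerator: 10×7050.9 − 305.8×221.5 = 2774.3
Denominator: √[(97568.8 − 93513.64)(55606.1 − 49062.25)] = √[4055.16 × 6543.85] = 5151.3453
r = 2774.3 / 5151.3453 ≈ 0.539

0.539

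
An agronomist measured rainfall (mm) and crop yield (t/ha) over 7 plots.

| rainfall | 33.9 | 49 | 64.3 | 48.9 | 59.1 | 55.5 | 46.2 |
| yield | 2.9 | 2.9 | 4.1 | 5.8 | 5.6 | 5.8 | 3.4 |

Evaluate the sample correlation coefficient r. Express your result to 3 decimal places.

n = 7, Σx = 356.9, Σy = 30.5, Σx² = 18783.41, Σy² = 143.83, Σxy = 1597.6
nΣxy − ΣxΣy = 11183.2 − 10885.45 = 297.75
nΣx² − (Σx)² = 131483.87 − 127377.61 = 4106.26; nΣy² − (Σy)² = 1006.81 − 930.25 = 76.56
r = 297.75 / √(4106.26 × 76.56) = 297.75 / 560.6918 ≈ 0.531

0.531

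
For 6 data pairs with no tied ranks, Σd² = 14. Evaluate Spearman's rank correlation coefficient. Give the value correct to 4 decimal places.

ρ = 1 − 6Σd² / [n(n²−1)] = 1 − 6×14 / (6×35)
  = 1 − 84/210 = 1 − 0.40000 ≈ 0.6000

0.6000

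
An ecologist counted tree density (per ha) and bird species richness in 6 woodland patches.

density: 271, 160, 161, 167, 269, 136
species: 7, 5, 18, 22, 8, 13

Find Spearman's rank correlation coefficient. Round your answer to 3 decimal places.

Rank density: 6, 2, 3, 4, 5, 1
Rank species: 2, 1, 5, 6, 3, 4
d = rank(density) − rank(species): 4, 1, -2, -2, 2, -3; Σd² = 38
ρ = 1 − 6Σd² / [n(n²−1)] = 1 − 6×38 / (6×35) = 1 − 228/210 ≈ -0.086

-0.086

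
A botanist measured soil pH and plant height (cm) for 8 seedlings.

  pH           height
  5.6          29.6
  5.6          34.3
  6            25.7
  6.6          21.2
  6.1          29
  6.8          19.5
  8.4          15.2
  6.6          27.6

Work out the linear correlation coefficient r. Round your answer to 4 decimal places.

-0.8816

n = 8, Σx = 51.7, Σy = 202.1, Σx² = 339.85, Σy² = 5376.63, Σxy = 1271.3
nΣxy − ΣxΣy = 10170.4 − 10448.57 = -278.17
nΣx² − (Σx)² = 2718.8 − 2672.89 = 45.91; nΣy² − (Σy)² = 43013.04 − 40844.41 = 2168.63
r = -278.17 / √(45.91 × 2168.63) = -278.17 / 315.5342 ≈ -0.8816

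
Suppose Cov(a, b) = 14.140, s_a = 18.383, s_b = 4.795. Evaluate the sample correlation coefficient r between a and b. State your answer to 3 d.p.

r = Cov(a,b) / (s_a · s_b) = 14.140 / (18.383 × 4.795)
  = 14.140 / 88.1465 ≈ 0.160

0.160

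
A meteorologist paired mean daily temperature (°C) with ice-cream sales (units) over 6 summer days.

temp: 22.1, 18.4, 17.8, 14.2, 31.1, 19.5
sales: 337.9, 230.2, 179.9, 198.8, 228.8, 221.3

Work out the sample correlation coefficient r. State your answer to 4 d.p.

0.3138

n = 6, Σx = 123.1, Σy = 1396.9, Σx² = 2692.91, Σy² = 340377.03, Σxy = 29159.48
nΣxy − ΣxΣy = 174956.88 − 171958.39 = 2998.49
nΣx² − (Σx)² = 16157.46 − 15153.61 = 1003.85; nΣy² − (Σy)² = 2042262.18 − 1951329.61 = 90932.57
r = 2998.49 / √(1003.85 × 90932.57) = 2998.49 / 9554.1960 ≈ 0.3138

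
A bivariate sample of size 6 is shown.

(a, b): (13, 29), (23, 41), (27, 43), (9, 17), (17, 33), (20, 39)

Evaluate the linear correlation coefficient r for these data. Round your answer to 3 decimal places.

0.957

n = 6, Σa = 109, Σb = 202, Σa² = 2197, Σb² = 7270, Σab = 3975
nΣab − ΣaΣb = 23850 − 22018 = 1832
nΣa² − (Σa)² = 13182 − 11881 = 1301; nΣb² − (Σb)² = 43620 − 40804 = 2816
r = 1832 / √(1301 × 2816) = 1832 / 1914.0575 ≈ 0.957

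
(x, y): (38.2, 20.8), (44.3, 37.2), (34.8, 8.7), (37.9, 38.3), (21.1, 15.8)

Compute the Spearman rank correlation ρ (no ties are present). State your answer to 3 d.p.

0.600

Rank x: 4, 5, 2, 3, 1
Rank y: 3, 4, 1, 5, 2
d = rank(x) − rank(y): 1, 1, 1, -2, -1; Σd² = 8
ρ = 1 − 6Σd² / [n(n²−1)] = 1 − 6×8 / (5×24) = 1 − 48/120 ≈ 0.600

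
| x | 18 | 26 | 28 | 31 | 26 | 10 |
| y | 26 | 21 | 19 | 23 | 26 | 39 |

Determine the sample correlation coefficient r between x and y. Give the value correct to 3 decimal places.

n = 6, Σx = 139, Σy = 154, Σx² = 3521, Σy² = 4204, Σxy = 3325
nΣxy − ΣxΣy = 19950 − 21406 = -1456
nΣx² − (Σx)² = 21126 − 19321 = 1805; nΣy² − (Σy)² = 25224 − 23716 = 1508
r = -1456 / √(1805 × 1508) = -1456 / 1649.8303 ≈ -0.883

-0.883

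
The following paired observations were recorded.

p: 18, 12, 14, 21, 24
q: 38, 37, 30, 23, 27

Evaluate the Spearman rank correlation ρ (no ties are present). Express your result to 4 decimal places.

Rank p: 3, 1, 2, 4, 5
Rank q: 5, 4, 3, 1, 2
d = rank(p) − rank(q): -2, -3, -1, 3, 3; Σd² = 32
ρ = 1 − 6Σd² / [n(n²−1)] = 1 − 6×32 / (5×24) = 1 − 192/120 ≈ -0.6000

-0.6000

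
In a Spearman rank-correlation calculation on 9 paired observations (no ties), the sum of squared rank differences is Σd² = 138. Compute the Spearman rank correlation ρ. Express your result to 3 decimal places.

ρ = 1 − 6Σd² / [n(n²−1)] = 1 − 6×138 / (9×80)
  = 1 − 828/720 = 1 − 1.1500 ≈ -0.150

-0.150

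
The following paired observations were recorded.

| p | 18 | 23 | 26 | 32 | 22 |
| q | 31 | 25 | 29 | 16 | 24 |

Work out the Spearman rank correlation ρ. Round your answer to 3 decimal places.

Rank p: 1, 3, 4, 5, 2
Rank q: 5, 3, 4, 1, 2
d = rank(p) − rank(q): -4, 0, 0, 4, 0; Σd² = 32
ρ = 1 − 6Σd² / [n(n²−1)] = 1 − 6×32 / (5×24) = 1 − 192/120 ≈ -0.600

-0.600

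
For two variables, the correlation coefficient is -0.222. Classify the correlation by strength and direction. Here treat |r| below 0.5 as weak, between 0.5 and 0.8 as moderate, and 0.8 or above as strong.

r = -0.222 < 0 so the relationship is negative.
|r| = 0.222, which falls in the weak range.

weak negative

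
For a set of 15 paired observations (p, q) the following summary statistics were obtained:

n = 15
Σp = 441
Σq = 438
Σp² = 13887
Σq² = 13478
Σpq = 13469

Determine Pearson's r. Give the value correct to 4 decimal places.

0.7430

r = (nΣpq − ΣpΣq) / √[(nΣp² − (Σp)²)(nΣq² − (Σq)²)]
Numerator: 15×13469 − 441×438 = 8877
Denominator: √[(208305 − 194481)(202170 − 191844)] = √[13824 × 10326] = 11947.6619
r = 8877 / 11947.6619 ≈ 0.7430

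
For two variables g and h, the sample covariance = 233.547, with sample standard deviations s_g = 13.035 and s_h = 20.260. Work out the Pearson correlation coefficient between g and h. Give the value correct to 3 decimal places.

r = Cov(g,h) / (s_g · s_h) = 233.547 / (13.035 × 20.260)
  = 233.547 / 264.0891 ≈ 0.884

0.884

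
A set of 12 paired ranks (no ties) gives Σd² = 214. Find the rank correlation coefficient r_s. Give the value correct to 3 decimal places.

ρ = 1 − 6Σd² / [n(n²−1)] = 1 − 6×214 / (12×143)
  = 1 − 1284/1716 = 1 − 0.7483 ≈ 0.252

0.252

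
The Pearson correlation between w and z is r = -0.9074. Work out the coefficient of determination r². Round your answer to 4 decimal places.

r² = (-0.9074)² = 0.8234

0.8234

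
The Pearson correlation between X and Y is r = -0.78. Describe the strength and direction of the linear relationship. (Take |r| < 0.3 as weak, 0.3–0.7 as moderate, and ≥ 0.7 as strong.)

r = -0.78 < 0 so the relationship is negative.
|r| = 0.78, which falls in the strong range.

strong negative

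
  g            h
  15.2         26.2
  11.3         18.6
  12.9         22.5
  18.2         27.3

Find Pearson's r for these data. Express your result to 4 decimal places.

n = 4, Σg = 57.6, Σh = 94.6, Σg² = 856.38, Σh² = 2283.94, Σgh = 1395.53
nΣgh − ΣgΣh = 5582.12 − 5448.96 = 133.16
nΣg² − (Σg)² = 3425.52 − 3317.76 = 107.76; nΣh² − (Σh)² = 9135.76 − 8949.16 = 186.6
r = 133.16 / √(107.76 × 186.6) = 133.16 / 141.8027 ≈ 0.9391

0.9391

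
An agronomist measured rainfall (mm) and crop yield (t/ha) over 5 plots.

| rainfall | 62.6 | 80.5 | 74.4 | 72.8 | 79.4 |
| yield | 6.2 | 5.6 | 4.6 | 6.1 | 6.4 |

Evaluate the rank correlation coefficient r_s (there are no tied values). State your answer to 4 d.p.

Rank rainfall: 1, 5, 3, 2, 4
Rank yield: 4, 2, 1, 3, 5
d = rank(rainfall) − rank(yield): -3, 3, 2, -1, -1; Σd² = 24
ρ = 1 − 6Σd² / [n(n²−1)] = 1 − 6×24 / (5×24) = 1 − 144/120 ≈ -0.2000

-0.2000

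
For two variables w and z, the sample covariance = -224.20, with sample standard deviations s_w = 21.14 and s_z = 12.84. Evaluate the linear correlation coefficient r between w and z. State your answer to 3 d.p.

-0.826

r = Cov(w,z) / (s_w · s_z) = -224.20 / (21.14 × 12.84)
  = -224.20 / 271.4376 ≈ -0.826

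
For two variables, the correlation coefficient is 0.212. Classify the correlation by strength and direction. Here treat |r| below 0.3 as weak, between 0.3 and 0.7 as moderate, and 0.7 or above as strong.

r = 0.212 > 0 so the relationship is positive.
|r| = 0.212, which falls in the weak range.

weak positive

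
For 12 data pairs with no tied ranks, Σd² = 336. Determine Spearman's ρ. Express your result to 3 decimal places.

-0.175

ρ = 1 − 6Σd² / [n(n²−1)] = 1 − 6×336 / (12×143)
  = 1 − 2016/1716 = 1 − 1.1748 ≈ -0.175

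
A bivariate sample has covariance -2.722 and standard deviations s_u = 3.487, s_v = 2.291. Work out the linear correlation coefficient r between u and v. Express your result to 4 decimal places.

r = Cov(u,v) / (s_u · s_v) = -2.722 / (3.487 × 2.291)
  = -2.722 / 7.9887 ≈ -0.3407

-0.3407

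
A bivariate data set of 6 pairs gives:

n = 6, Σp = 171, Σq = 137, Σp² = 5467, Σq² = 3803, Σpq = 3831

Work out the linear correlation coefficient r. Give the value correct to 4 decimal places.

-0.1161

r = (nΣpq − ΣpΣq) / √[(nΣp² − (Σp)²)(nΣq² − (Σq)²)]
Numerator: 6×3831 − 171×137 = -441
Denominator: √[(32802 − 29241)(22818 − 18769)] = √[3561 × 4049] = 3797.1686
r = -441 / 3797.1686 ≈ -0.1161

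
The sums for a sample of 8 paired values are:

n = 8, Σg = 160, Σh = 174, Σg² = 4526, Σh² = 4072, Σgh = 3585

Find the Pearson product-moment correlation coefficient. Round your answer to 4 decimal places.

0.1701

r = (nΣgh − ΣgΣh) / √[(nΣg² − (Σg)²)(nΣh² − (Σh)²)]
Numerator: 8×3585 − 160×174 = 840
Denominator: √[(36208 − 25600)(32576 − 30276)] = √[10608 × 2300] = 4939.4737
r = 840 / 4939.4737 ≈ 0.1701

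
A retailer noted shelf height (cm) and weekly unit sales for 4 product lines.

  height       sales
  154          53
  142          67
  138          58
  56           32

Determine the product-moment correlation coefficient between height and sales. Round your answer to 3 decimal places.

0.875

n = 4, Σx = 490, Σy = 210, Σx² = 66060, Σy² = 11686, Σxy = 27472
nΣxy − ΣxΣy = 109888 − 102900 = 6988
nΣx² − (Σx)² = 264240 − 240100 = 24140; nΣy² − (Σy)² = 46744 − 44100 = 2644
r = 6988 / √(24140 × 2644) = 6988 / 7989.1276 ≈ 0.875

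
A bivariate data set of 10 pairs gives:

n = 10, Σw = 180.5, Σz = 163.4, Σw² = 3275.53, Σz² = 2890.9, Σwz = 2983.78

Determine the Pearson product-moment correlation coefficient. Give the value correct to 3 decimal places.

r = (nΣwz − ΣwΣz) / √[(nΣw² − (Σw)²)(nΣz² − (Σz)²)]
Numerator: 10×2983.78 − 180.5×163.4 = 344.1
Denominator: √[(32755.3 − 32580.25)(28909 − 26699.56)] = √[175.05 × 2209.44] = 621.9023
r = 344.1 / 621.9023 ≈ 0.553

0.553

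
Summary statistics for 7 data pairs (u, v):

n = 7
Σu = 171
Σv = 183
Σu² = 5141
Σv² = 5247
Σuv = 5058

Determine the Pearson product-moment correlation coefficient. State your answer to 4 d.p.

r = (nΣuv − ΣuΣv) / √[(nΣu² − (Σu)²)(nΣv² − (Σv)²)]
Numerator: 7×5058 − 171×183 = 4113
Denominator: √[(35987 − 29241)(36729 − 33489)] = √[6746 × 3240] = 4675.1513
r = 4113 / 4675.1513 ≈ 0.8798

0.8798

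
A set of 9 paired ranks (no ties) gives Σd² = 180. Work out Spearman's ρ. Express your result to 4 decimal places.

ρ = 1 − 6Σd² / [n(n²−1)] = 1 − 6×180 / (9×80)
  = 1 − 1080/720 = 1 − 1.50000 ≈ -0.5000

-0.5000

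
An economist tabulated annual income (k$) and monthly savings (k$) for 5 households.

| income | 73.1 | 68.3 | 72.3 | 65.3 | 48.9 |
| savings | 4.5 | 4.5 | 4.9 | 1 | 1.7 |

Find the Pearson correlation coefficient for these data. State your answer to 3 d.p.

0.702

n = 5, Σx = 327.9, Σy = 16.6, Σx² = 21891.09, Σy² = 68.4, Σxy = 1139
nΣxy − ΣxΣy = 5695 − 5443.14 = 251.86
nΣx² − (Σx)² = 109455.45 − 107518.41 = 1937.04; nΣy² − (Σy)² = 342 − 275.56 = 66.44
r = 251.86 / √(1937.04 × 66.44) = 251.86 / 358.7436 ≈ 0.702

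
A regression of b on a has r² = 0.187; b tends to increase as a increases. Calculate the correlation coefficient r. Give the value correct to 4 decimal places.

0.4324

|r| = √0.187 = 0.4324
The association is positive, so r = 0.4324.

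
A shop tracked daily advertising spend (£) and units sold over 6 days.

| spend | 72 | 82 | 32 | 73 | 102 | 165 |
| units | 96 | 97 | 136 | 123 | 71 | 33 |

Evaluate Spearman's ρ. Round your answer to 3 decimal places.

Rank spend: 2, 4, 1, 3, 5, 6
Rank units: 3, 4, 6, 5, 2, 1
d = rank(spend) − rank(units): -1, 0, -5, -2, 3, 5; Σd² = 64
ρ = 1 − 6Σd² / [n(n²−1)] = 1 − 6×64 / (6×35) = 1 − 384/210 ≈ -0.829

-0.829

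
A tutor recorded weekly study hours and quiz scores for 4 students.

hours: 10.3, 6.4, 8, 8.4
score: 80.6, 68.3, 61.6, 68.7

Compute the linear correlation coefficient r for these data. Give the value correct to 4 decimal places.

0.7053

n = 4, Σx = 33.1, Σy = 279.2, Σx² = 281.61, Σy² = 19675.5, Σxy = 2337.18
nΣxy − ΣxΣy = 9348.72 − 9241.52 = 107.2
nΣx² − (Σx)² = 1126.44 − 1095.61 = 30.83; nΣy² − (Σy)² = 78702 − 77952.64 = 749.36
r = 107.2 / √(30.83 × 749.36) = 107.2 / 151.9959 ≈ 0.7053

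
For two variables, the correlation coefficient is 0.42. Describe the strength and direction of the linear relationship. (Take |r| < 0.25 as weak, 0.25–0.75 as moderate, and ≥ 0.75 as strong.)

moderate positive

r = 0.42 > 0 so the relationship is positive.
|r| = 0.42, which falls in the moderate range.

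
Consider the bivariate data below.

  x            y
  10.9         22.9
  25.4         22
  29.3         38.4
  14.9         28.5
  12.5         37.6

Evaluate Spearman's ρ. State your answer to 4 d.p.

Rank x: 1, 4, 5, 3, 2
Rank y: 2, 1, 5, 3, 4
d = rank(x) − rank(y): -1, 3, 0, 0, -2; Σd² = 14
ρ = 1 − 6Σd² / [n(n²−1)] = 1 − 6×14 / (5×24) = 1 − 84/120 ≈ 0.3000

0.3000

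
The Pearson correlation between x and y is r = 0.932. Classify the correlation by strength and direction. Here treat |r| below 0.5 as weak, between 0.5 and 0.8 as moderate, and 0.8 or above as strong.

strong positive

r = 0.932 > 0 so the relationship is positive.
|r| = 0.932, which falls in the strong range.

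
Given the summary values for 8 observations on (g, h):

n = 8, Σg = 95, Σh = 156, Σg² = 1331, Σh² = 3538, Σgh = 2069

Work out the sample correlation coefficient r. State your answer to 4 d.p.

r = (nΣgh − ΣgΣh) / √[(nΣg² − (Σg)²)(nΣh² − (Σh)²)]
Numerator: 8×2069 − 95×156 = 1732
Denominator: √[(10648 − 9025)(28304 − 24336)] = √[1623 × 3968] = 2537.7281
r = 1732 / 2537.7281 ≈ 0.6825

0.6825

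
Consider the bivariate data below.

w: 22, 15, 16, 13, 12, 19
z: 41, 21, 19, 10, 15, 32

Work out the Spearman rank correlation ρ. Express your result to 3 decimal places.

0.886

Rank w: 6, 3, 4, 2, 1, 5
Rank z: 6, 4, 3, 1, 2, 5
d = rank(w) − rank(z): 0, -1, 1, 1, -1, 0; Σd² = 4
ρ = 1 − 6Σd² / [n(n²−1)] = 1 − 6×4 / (6×35) = 1 − 24/210 ≈ 0.886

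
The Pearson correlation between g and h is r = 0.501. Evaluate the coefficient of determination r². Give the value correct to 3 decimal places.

r² = (0.501)² = 0.251

0.251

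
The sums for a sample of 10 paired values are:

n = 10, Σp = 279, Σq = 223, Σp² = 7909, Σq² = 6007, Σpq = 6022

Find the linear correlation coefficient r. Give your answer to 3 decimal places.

-0.556

r = (nΣpq − ΣpΣq) / √[(nΣp² − (Σp)²)(nΣq² − (Σq)²)]
Numerator: 10×6022 − 279×223 = -1997
Denominator: √[(79090 − 77841)(60070 − 49729)] = √[1249 × 10341] = 3593.8710
r = -1997 / 3593.8710 ≈ -0.556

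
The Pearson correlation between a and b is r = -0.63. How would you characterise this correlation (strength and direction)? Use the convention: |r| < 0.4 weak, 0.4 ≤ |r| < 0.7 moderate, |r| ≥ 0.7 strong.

moderate negative

r = -0.63 < 0 so the relationship is negative.
|r| = 0.63, which falls in the moderate range.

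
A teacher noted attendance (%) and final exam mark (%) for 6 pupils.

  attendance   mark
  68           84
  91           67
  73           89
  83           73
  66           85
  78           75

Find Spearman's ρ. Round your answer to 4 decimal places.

Rank attendance: 2, 6, 3, 5, 1, 4
Rank mark: 4, 1, 6, 2, 5, 3
d = rank(attendance) − rank(mark): -2, 5, -3, 3, -4, 1; Σd² = 64
ρ = 1 − 6Σd² / [n(n²−1)] = 1 − 6×64 / (6×35) = 1 − 384/210 ≈ -0.8286

-0.8286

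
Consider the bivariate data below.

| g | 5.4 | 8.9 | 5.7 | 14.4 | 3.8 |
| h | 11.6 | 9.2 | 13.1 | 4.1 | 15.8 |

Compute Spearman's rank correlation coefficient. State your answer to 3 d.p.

-0.900

Rank g: 2, 4, 3, 5, 1
Rank h: 3, 2, 4, 1, 5
d = rank(g) − rank(h): -1, 2, -1, 4, -4; Σd² = 38
ρ = 1 − 6Σd² / [n(n²−1)] = 1 − 6×38 / (5×24) = 1 − 228/120 ≈ -0.900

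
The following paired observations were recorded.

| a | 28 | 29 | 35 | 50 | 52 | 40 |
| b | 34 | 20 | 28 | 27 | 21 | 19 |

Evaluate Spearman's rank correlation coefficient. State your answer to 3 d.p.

Rank a: 1, 2, 3, 5, 6, 4
Rank b: 6, 2, 5, 4, 3, 1
d = rank(a) − rank(b): -5, 0, -2, 1, 3, 3; Σd² = 48
ρ = 1 − 6Σd² / [n(n²−1)] = 1 − 6×48 / (6×35) = 1 − 288/210 ≈ -0.371

-0.371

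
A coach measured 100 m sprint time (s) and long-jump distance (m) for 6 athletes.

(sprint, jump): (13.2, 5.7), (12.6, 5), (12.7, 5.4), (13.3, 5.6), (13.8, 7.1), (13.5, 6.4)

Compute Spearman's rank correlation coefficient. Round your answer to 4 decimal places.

Rank sprint: 3, 1, 2, 4, 6, 5
Rank jump: 4, 1, 2, 3, 6, 5
d = rank(sprint) − rank(jump): -1, 0, 0, 1, 0, 0; Σd² = 2
ρ = 1 − 6Σd² / [n(n²−1)] = 1 − 6×2 / (6×35) = 1 − 12/210 ≈ 0.9429

0.9429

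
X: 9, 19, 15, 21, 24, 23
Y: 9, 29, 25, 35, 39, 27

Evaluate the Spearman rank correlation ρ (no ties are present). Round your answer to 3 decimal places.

Rank X: 1, 3, 2, 4, 6, 5
Rank Y: 1, 4, 2, 5, 6, 3
d = rank(X) − rank(Y): 0, -1, 0, -1, 0, 2; Σd² = 6
ρ = 1 − 6Σd² / [n(n²−1)] = 1 − 6×6 / (6×35) = 1 − 36/210 ≈ 0.829

0.829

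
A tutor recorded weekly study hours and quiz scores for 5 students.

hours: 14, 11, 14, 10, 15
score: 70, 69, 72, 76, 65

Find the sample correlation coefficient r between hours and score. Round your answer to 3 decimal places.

-0.674

n = 5, Σx = 64, Σy = 352, Σx² = 838, Σy² = 24846, Σxy = 4482
nΣxy − ΣxΣy = 22410 − 22528 = -118
nΣx² − (Σx)² = 4190 − 4096 = 94; nΣy² − (Σy)² = 124230 − 123904 = 326
r = -118 / √(94 × 326) = -118 / 175.0543 ≈ -0.674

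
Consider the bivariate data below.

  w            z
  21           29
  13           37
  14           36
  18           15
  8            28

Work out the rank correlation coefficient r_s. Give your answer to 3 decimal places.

-0.200

Rank w: 5, 2, 3, 4, 1
Rank z: 3, 5, 4, 1, 2
d = rank(w) − rank(z): 2, -3, -1, 3, -1; Σd² = 24
ρ = 1 − 6Σd² / [n(n²−1)] = 1 − 6×24 / (5×24) = 1 − 144/120 ≈ -0.200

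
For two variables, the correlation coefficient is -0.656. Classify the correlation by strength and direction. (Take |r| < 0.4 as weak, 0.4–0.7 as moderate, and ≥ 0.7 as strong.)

moderate negative

r = -0.656 < 0 so the relationship is negative.
|r| = 0.656, which falls in the moderate range.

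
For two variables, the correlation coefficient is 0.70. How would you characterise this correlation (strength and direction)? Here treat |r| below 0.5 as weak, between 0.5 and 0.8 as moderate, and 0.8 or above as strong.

moderate positive

r = 0.70 > 0 so the relationship is positive.
|r| = 0.70, which falls in the moderate range.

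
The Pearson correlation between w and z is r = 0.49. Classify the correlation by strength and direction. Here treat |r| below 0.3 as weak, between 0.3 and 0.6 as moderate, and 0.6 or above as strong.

moderate positive

r = 0.49 > 0 so the relationship is positive.
|r| = 0.49, which falls in the moderate range.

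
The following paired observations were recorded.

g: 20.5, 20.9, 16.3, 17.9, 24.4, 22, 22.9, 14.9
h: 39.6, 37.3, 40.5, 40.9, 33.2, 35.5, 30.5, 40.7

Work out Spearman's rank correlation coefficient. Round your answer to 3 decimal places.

-0.905

Rank g: 4, 5, 2, 3, 8, 6, 7, 1
Rank h: 5, 4, 6, 8, 2, 3, 1, 7
d = rank(g) − rank(h): -1, 1, -4, -5, 6, 3, 6, -6; Σd² = 160
ρ = 1 − 6Σd² / [n(n²−1)] = 1 − 6×160 / (8×63) = 1 − 960/504 ≈ -0.905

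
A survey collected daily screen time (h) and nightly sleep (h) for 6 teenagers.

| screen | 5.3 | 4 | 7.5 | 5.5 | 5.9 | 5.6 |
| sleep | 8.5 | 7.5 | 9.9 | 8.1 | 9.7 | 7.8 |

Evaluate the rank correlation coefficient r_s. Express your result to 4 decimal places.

0.7714

Rank screen: 2, 1, 6, 3, 5, 4
Rank sleep: 4, 1, 6, 3, 5, 2
d = rank(screen) − rank(sleep): -2, 0, 0, 0, 0, 2; Σd² = 8
ρ = 1 − 6Σd² / [n(n²−1)] = 1 − 6×8 / (6×35) = 1 − 48/210 ≈ 0.7714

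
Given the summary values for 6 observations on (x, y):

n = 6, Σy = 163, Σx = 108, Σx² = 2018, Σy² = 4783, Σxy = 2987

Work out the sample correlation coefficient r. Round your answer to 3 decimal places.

r = (nΣxy − ΣxΣy) / √[(nΣx² − (Σx)²)(nΣy² − (Σy)²)]
Numerator: 6×2987 − 108×163 = 318
Denominator: √[(12108 − 11664)(28698 − 26569)] = √[444 × 2129] = 972.2531
r = 318 / 972.2531 ≈ 0.327

0.327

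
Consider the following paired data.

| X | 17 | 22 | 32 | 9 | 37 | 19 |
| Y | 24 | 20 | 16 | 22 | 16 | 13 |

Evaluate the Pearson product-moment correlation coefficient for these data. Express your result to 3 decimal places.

n = 6, ΣX = 136, ΣY = 111, ΣX² = 3608, ΣY² = 2141, ΣXY = 2397
nΣXY − ΣXΣY = 14382 − 15096 = -714
nΣX² − (ΣX)² = 21648 − 18496 = 3152; nΣY² − (ΣY)² = 12846 − 12321 = 525
r = -714 / √(3152 × 525) = -714 / 1286.3903 ≈ -0.555

-0.555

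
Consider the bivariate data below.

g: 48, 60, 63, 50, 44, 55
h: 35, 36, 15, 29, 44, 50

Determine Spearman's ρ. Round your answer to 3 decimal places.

Rank g: 2, 5, 6, 3, 1, 4
Rank h: 3, 4, 1, 2, 5, 6
d = rank(g) − rank(h): -1, 1, 5, 1, -4, -2; Σd² = 48
ρ = 1 − 6Σd² / [n(n²−1)] = 1 − 6×48 / (6×35) = 1 − 288/210 ≈ -0.371

-0.371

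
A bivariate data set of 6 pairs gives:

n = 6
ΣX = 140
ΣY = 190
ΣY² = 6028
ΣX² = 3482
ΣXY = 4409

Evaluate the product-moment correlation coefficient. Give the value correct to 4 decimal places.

-0.4926

r = (nΣXY − ΣXΣY) / √[(nΣX² − (ΣX)²)(nΣY² − (ΣY)²)]
Numerator: 6×4409 − 140×190 = -146
Denominator: √[(20892 − 19600)(36168 − 36100)] = √[1292 × 68] = 296.4051
r = -146 / 296.4051 ≈ -0.4926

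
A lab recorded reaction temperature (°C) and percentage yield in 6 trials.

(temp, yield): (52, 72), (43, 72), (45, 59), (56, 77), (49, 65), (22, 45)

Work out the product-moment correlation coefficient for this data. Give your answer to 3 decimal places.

n = 6, Σx = 267, Σy = 390, Σx² = 12599, Σy² = 26028, Σxy = 17982
nΣxy − ΣxΣy = 107892 − 104130 = 3762
nΣx² − (Σx)² = 75594 − 71289 = 4305; nΣy² − (Σy)² = 156168 − 152100 = 4068
r = 3762 / √(4305 × 4068) = 3762 / 4184.8226 ≈ 0.899

0.899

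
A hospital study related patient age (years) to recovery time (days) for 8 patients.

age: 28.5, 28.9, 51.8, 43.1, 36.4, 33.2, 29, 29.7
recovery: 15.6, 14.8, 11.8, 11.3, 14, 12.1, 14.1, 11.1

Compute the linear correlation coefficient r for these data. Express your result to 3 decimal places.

-0.544

n = 8, Σx = 280.6, Σy = 104.8, Σx² = 10338.6, Σy² = 1393.76, Σxy = 3620.48
nΣxy − ΣxΣy = 28963.84 − 29406.88 = -443.04
nΣx² − (Σx)² = 82708.8 − 78736.36 = 3972.44; nΣy² − (Σy)² = 11150.08 − 10983.04 = 167.04
r = -443.04 / √(3972.44 × 167.04) = -443.04 / 814.5897 ≈ -0.544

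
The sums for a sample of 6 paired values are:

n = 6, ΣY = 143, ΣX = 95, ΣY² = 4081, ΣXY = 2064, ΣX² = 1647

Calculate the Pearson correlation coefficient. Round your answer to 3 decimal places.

-0.646

r = (nΣXY − ΣXΣY) / √[(nΣX² − (ΣX)²)(nΣY² − (ΣY)²)]
Numerator: 6×2064 − 95×143 = -1201
Denominator: √[(9882 − 9025)(24486 − 20449)] = √[857 × 4037] = 1860.0293
r = -1201 / 1860.0293 ≈ -0.646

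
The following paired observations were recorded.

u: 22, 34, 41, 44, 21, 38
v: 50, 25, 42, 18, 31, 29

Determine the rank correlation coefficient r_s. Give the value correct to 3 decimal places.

Rank u: 2, 3, 5, 6, 1, 4
Rank v: 6, 2, 5, 1, 4, 3
d = rank(u) − rank(v): -4, 1, 0, 5, -3, 1; Σd² = 52
ρ = 1 − 6Σd² / [n(n²−1)] = 1 − 6×52 / (6×35) = 1 − 312/210 ≈ -0.486

-0.486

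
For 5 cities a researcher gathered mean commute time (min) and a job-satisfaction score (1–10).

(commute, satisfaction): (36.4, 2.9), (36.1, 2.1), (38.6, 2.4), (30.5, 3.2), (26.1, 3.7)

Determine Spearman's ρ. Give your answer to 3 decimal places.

-0.700

Rank commute: 4, 3, 5, 2, 1
Rank satisfaction: 3, 1, 2, 4, 5
d = rank(commute) − rank(satisfaction): 1, 2, 3, -2, -4; Σd² = 34
ρ = 1 − 6Σd² / [n(n²−1)] = 1 − 6×34 / (5×24) = 1 − 204/120 ≈ -0.700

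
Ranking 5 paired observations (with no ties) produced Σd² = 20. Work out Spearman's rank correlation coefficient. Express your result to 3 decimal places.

0.000

ρ = 1 − 6Σd² / [n(n²−1)] = 1 − 6×20 / (5×24)
  = 1 − 120/120 = 1 − 1.0000 ≈ 0.000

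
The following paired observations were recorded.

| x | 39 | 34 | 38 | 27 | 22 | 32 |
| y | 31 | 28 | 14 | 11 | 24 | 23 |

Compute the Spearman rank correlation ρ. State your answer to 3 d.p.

Rank x: 6, 4, 5, 2, 1, 3
Rank y: 6, 5, 2, 1, 4, 3
d = rank(x) − rank(y): 0, -1, 3, 1, -3, 0; Σd² = 20
ρ = 1 − 6Σd² / [n(n²−1)] = 1 − 6×20 / (6×35) = 1 − 120/210 ≈ 0.429

0.429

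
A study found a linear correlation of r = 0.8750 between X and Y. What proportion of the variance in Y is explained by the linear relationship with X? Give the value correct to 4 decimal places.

0.7656

r² = (0.8750)² = 0.7656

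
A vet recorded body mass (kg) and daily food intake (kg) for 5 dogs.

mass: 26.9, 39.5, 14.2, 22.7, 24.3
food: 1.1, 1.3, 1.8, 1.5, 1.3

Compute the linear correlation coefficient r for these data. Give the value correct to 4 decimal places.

n = 5, Σx = 127.6, Σy = 7, Σx² = 3591.28, Σy² = 10.08, Σxy = 172.14
nΣxy − ΣxΣy = 860.7 − 893.2 = -32.5
nΣx² − (Σx)² = 17956.4 − 16281.76 = 1674.64; nΣy² − (Σy)² = 50.4 − 49 = 1.4
r = -32.5 / √(1674.64 × 1.4) = -32.5 / 48.4200 ≈ -0.6712

-0.6712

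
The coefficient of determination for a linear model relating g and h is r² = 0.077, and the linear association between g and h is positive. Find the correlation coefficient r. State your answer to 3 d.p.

|r| = √0.077 = 0.277
The association is positive, so r = 0.277.

0.277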